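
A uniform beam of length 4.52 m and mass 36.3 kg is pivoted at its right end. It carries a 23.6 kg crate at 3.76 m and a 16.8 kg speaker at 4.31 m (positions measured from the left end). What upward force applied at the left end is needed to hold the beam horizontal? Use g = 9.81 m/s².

F ≈ 225 N

Sum moments about the right end (the unknown pivot reaction has zero arm there).
Beam weight: 36.3 × 9.81 = 356.1 N down at 2.26 m → arm 2.26 m, τ = 356.1 × 2.26 = 804.8 N·m counterclockwise.
Crate: 23.6 × 9.81 = 231.5 N down at 3.76 m → arm 0.76 m, τ = 231.5 × 0.76 = 175.9 N·m counterclockwise.
Speaker: 16.8 × 9.81 = 164.8 N down at 4.31 m → arm 0.21 m, τ = 164.8 × 0.21 = 34.61 N·m counterclockwise.
Net moment of the loads = 1015 N·m counterclockwise.
The upward force F acts at the left end, arm 4.52 m, giving F × 4.52 clockwise.
Στ = 0 ⇒ F × 4.52 = 1015 ⇒ F = 1015 / 4.52 = 225 N.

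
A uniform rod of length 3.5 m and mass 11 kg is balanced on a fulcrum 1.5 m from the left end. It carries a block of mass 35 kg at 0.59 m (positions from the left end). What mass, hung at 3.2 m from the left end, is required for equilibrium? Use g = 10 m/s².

m ≈ 17.1 kg

Choose the fulcrum (at 1.5 m from the left end) as the axis so the support reaction has zero arm there.
Beam weight: 11 × 10 = 110 N down at 1.75 m → arm 0.25 m, τ = 110 × 0.25 = 27.5 N·m clockwise.
Block: 35 × 10 = 350 N down at 0.59 m → arm 0.91 m, τ = 350 × 0.91 = 318.5 N·m counterclockwise.
Net moment of known loads = 291 N·m counterclockwise.
An unknown mass m at 3.2 m has arm 1.7 m; its moment is m·g·1.7 clockwise.
Στ = 0 ⇒ m × 10 × 1.7 = 291 ⇒ m = 291 / (10 × 1.7) = 17.1 kg.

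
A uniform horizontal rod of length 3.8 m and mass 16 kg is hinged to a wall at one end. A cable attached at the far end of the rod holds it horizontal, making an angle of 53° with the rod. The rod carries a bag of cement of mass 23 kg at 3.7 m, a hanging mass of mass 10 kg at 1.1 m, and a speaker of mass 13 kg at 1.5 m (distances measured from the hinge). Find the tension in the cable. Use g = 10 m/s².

T ≈ 481 N

About the hinge:
Beam weight: 16 × 10 = 160 N down at 1.9 m → arm 1.9 m, τ = 160 × 1.9 = 304 N·m clockwise.
Bag of cement: 23 × 10 = 230 N down at 3.7 m → arm 3.7 m, τ = 230 × 3.7 = 851 N·m clockwise.
Hanging mass: 10 × 10 = 100 N down at 1.1 m → arm 1.1 m, τ = 100 × 1.1 = 110 N·m clockwise.
Speaker: 13 × 10 = 130 N down at 1.5 m → arm 1.5 m, τ = 130 × 1.5 = 195 N·m clockwise.
Total clockwise load moment = 1460 N·m.
The cable tension T acts at 3.8 m; only its component perpendicular to the rod, T sinθ, produces torque. sin 53° = 0.7986.
Στ = 0 ⇒ T × 3.8 × 0.7986 = 1460 ⇒ T = 1460 / 3.035 = 481 N.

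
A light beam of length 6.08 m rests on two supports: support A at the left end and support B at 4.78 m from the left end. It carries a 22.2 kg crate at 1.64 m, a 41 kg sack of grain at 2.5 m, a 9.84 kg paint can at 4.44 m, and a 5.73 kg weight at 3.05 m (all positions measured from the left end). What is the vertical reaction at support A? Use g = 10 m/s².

Choose support B as the axis so its reaction then has zero moment arm.
Crate: 22.2 × 10 = 222 N down at 1.64 m → arm 3.14 m, τ = 222 × 3.14 = 697.1 N·m counterclockwise.
Sack of grain: 41 × 10 = 410 N down at 2.5 m → arm 2.28 m, τ = 410 × 2.28 = 934.8 N·m counterclockwise.
Paint can: 9.84 × 10 = 98.4 N down at 4.44 m → arm 0.34 m, τ = 98.4 × 0.34 = 33.46 N·m counterclockwise.
Weight: 5.73 × 10 = 57.3 N down at 3.05 m → arm 1.73 m, τ = 57.3 × 1.73 = 99.13 N·m counterclockwise.
Net load moment about support B = 1764 N·m counterclockwise.
Reaction R at support A is upward at 0 m, arm 4.78 m → moment R × 4.78 clockwise.
For rotational equilibrium, R × 4.78 = 1764, so R = 369 N.

R_A ≈ 369 N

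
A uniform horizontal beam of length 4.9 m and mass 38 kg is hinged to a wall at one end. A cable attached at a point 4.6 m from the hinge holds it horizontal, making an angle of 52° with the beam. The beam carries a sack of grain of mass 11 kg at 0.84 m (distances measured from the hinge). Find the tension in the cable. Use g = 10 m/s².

Sum moments about the hinge (the unknown hinge reaction has zero arm there).
Beam weight: 38 × 10 = 380 N down at 2.45 m → arm 2.45 m, τ = 380 × 2.45 = 931 N·m clockwise.
Sack of grain: 11 × 10 = 110 N down at 0.84 m → arm 0.84 m, τ = 110 × 0.84 = 92.4 N·m clockwise.
Total clockwise load moment = 1023 N·m.
The cable tension T acts at 4.6 m; only its component perpendicular to the beam, T sinθ, produces torque. sin 52° = 0.788.
For rotational equilibrium, T × 4.6 × 0.788 = 1023, so T = 1023 / 3.625 = 282 N.

T ≈ 282 N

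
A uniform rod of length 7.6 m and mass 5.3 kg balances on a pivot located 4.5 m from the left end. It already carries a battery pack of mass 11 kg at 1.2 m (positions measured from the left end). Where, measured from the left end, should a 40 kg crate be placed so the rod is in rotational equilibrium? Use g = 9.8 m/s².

x ≈ 5.5 m from the left end

Sum moments about the pivot (at 4.5 m from the left end) (the support reaction has zero arm there).
Beam weight: 5.3 × 9.8 = 51.94 N down at 3.8 m → arm 0.7 m, τ = 51.94 × 0.7 = 36.36 N·m counterclockwise.
Battery pack: 11 × 9.8 = 107.8 N down at 1.2 m → arm 3.3 m, τ = 107.8 × 3.3 = 355.7 N·m counterclockwise.
Net moment of existing loads = 392.1 N·m counterclockwise.
The crate weighs 40 × 9.8 = 392 N and must supply an equal clockwise moment, so its lever arm about the pivot is 392.1 / 392 = 1 m.
That puts it at 4.5 + 1 = 5.5 m from the left end.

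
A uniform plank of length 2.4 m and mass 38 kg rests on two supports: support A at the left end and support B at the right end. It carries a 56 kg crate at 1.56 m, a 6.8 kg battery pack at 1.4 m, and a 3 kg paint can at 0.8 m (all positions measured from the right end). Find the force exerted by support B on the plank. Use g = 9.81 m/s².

R_B ≈ 426 N

Sum moments about support A (its reaction then has zero moment arm).
Beam weight: 38 × 9.81 = 372.8 N down at 1.2 m → arm 1.2 m, τ = 372.8 × 1.2 = 447.4 N·m clockwise.
Crate: 56 × 9.81 = 549.4 N down at 1.56 m → arm 0.84 m, τ = 549.4 × 0.84 = 461.5 N·m clockwise.
Battery pack: 6.8 × 9.81 = 66.71 N down at 1.4 m → arm 1 m, τ = 66.71 × 1 = 66.71 N·m clockwise.
Paint can: 3 × 9.81 = 29.43 N down at 0.8 m → arm 1.6 m, τ = 29.43 × 1.6 = 47.09 N·m clockwise.
Net load moment about support A = 1023 N·m clockwise.
Reaction R at support B is upward at 0 m, arm 2.4 m → moment R × 2.4 counterclockwise.
Setting net torque to zero: R × 2.4 = 1023 → R = 426 N.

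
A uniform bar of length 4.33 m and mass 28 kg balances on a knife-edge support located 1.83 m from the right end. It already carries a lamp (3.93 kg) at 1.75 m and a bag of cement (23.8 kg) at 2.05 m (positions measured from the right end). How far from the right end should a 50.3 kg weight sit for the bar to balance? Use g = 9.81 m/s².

Sum moments about the knife-edge support (at 1.83 m from the right end) (the support reaction has zero arm there).
Beam weight: 28 × 9.81 = 274.7 N down at 2.165 m → arm 0.335 m, τ = 274.7 × 0.335 = 92.02 N·m counterclockwise.
Lamp: 3.93 × 9.81 = 38.55 N down at 1.75 m → arm 0.08 m, τ = 38.55 × 0.08 = 3.084 N·m clockwise.
Bag of cement: 23.8 × 9.81 = 233.5 N down at 2.05 m → arm 0.22 m, τ = 233.5 × 0.22 = 51.37 N·m counterclockwise.
Net moment of existing loads = 140.3 N·m counterclockwise.
The weight weighs 50.3 × 9.81 = 493.4 N and must supply an equal clockwise moment, so its lever arm about the knife-edge support is 140.3 / 493.4 = 0.284 m.
That puts it at 1.83 − 0.284 = 1.55 m from the right end.

x ≈ 1.55 m from the right end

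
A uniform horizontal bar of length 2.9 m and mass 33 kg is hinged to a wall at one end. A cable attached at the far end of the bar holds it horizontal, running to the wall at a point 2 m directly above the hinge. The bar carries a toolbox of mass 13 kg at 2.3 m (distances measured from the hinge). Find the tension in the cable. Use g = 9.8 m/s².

T ≈ 463 N

Taking torques about the hinge:
Beam weight: 33 × 9.8 = 323.4 N down at 1.45 m → arm 1.45 m, τ = 323.4 × 1.45 = 468.9 N·m clockwise.
Toolbox: 13 × 9.8 = 127.4 N down at 2.3 m → arm 2.3 m, τ = 127.4 × 2.3 = 293 N·m clockwise.
Total clockwise load moment = 761.9 N·m.
The cable tension T acts at 2.9 m; only its component perpendicular to the bar, T sinθ, produces torque. sinθ = h/√(h²+d²) = 2/√(2²+2.9²) = 0.5677.
For rotational equilibrium, T × 2.9 × 0.5677 = 761.9, so T = 761.9 / 1.646 = 463 N.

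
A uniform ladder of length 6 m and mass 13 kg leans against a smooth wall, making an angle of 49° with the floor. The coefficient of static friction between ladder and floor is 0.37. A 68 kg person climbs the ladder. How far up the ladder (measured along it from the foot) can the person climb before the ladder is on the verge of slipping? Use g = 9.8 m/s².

d ≈ 2.47 m

Sum moments about the foot of the ladder (the floor normal and friction both act there and drop out).
Ladder weight 13×9.8 = 127.4 N acts at 3 m along the ladder; its horizontal arm is 3·cos49° = 1.968 m → τ = 250.7 N·m clockwise.
Person weight 68×9.8 = 666.4 N at distance d → arm d·cos49° → τ = 666.4·d·0.6561 clockwise.
Wall normal N at the top has arm L sinθ = 4.528 m counterclockwise, so Στ = 0 gives N·4.528 = 250.7 + 437.2·d.
ΣFy = 0 ⇒ N_floor = 793.8 N, so the maximum friction is μ_s·N_floor = 0.37×793.8 = 293.7 N. ΣFx = 0 ⇒ N_wall = f, so at the slipping point N = 293.7 N.
Substituting: 293.7×4.528 = 250.7 + 437.2·d ⇒ d = (1330 − 250.7) / 437.2 = 2.47 m.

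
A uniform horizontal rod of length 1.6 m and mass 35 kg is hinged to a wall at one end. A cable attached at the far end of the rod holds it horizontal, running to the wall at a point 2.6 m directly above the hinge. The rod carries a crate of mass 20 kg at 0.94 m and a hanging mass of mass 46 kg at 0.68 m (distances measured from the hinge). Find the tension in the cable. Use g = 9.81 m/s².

About the hinge:
Beam weight: 35 × 9.81 = 343.4 N down at 0.8 m → arm 0.8 m, τ = 343.4 × 0.8 = 274.7 N·m clockwise.
Crate: 20 × 9.81 = 196.2 N down at 0.94 m → arm 0.94 m, τ = 196.2 × 0.94 = 184.4 N·m clockwise.
Hanging mass: 46 × 9.81 = 451.3 N down at 0.68 m → arm 0.68 m, τ = 451.3 × 0.68 = 306.9 N·m clockwise.
Total clockwise load moment = 766 N·m.
The cable tension T acts at 1.6 m; only its component perpendicular to the rod, T sinθ, produces torque. sinθ = h/√(h²+d²) = 2.6/√(2.6²+1.6²) = 0.8517.
For rotational equilibrium, T × 1.6 × 0.8517 = 766, so T = 766 / 1.363 = 562 N.

T ≈ 562 N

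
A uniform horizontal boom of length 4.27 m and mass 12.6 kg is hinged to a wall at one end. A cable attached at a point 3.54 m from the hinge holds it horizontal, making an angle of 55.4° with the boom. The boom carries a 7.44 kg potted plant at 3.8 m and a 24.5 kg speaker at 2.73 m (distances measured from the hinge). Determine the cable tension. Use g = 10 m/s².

T ≈ 419 N

Sum moments about the hinge (the unknown hinge reaction has zero arm there).
Beam weight: 12.6 × 10 = 126 N down at 2.135 m → arm 2.135 m, τ = 126 × 2.135 = 269 N·m clockwise.
Potted plant: 7.44 × 10 = 74.4 N down at 3.8 m → arm 3.8 m, τ = 74.4 × 3.8 = 282.7 N·m clockwise.
Speaker: 24.5 × 10 = 245 N down at 2.73 m → arm 2.73 m, τ = 245 × 2.73 = 668.9 N·m clockwise.
Total clockwise load moment = 1221 N·m.
The cable tension T acts at 3.54 m; only its component perpendicular to the boom, T sinθ, produces torque. sin 55.4° = 0.8231.
For rotational equilibrium, T × 3.54 × 0.8231 = 1221, so T = 1221 / 2.914 = 419 N.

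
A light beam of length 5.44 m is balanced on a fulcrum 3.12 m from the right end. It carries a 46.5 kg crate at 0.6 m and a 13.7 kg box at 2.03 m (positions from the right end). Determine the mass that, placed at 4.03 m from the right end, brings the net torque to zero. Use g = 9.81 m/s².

About the fulcrum (at 3.12 m from the right end):
Crate: 46.5 × 9.81 = 456.2 N down at 0.6 m → arm 2.52 m, τ = 456.2 × 2.52 = 1150 N·m clockwise.
Box: 13.7 × 9.81 = 134.4 N down at 2.03 m → arm 1.09 m, τ = 134.4 × 1.09 = 146.5 N·m clockwise.
Net moment of known loads = 1296 N·m clockwise.
An unknown mass m at 4.03 m has arm 0.91 m; its moment is m·g·0.91 counterclockwise.
Στ = 0 ⇒ m × 9.81 × 0.91 = 1296 ⇒ m = 1296 / (9.81 × 0.91) = 145 kg.

m ≈ 145 kg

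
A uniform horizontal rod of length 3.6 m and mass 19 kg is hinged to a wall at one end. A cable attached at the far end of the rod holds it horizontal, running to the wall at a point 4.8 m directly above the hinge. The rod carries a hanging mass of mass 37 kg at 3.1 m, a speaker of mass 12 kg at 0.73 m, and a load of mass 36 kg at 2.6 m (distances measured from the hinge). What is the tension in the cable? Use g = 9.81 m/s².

T ≈ 856 N

Take moments about the hinge.
Beam weight: 19 × 9.81 = 186.4 N down at 1.8 m → arm 1.8 m, τ = 186.4 × 1.8 = 335.5 N·m clockwise.
Hanging mass: 37 × 9.81 = 363 N down at 3.1 m → arm 3.1 m, τ = 363 × 3.1 = 1125 N·m clockwise.
Speaker: 12 × 9.81 = 117.7 N down at 0.73 m → arm 0.73 m, τ = 117.7 × 0.73 = 85.92 N·m clockwise.
Load: 36 × 9.81 = 353.2 N down at 2.6 m → arm 2.6 m, τ = 353.2 × 2.6 = 918.3 N·m clockwise.
Total clockwise load moment = 2465 N·m.
The cable tension T acts at 3.6 m; only its component perpendicular to the rod, T sinθ, produces torque. sinθ = h/√(h²+d²) = 4.8/√(4.8²+3.6²) = 0.8.
Setting net torque to zero: T × 3.6 × 0.8 = 2465 → T = 2465 / 2.88 = 856 N.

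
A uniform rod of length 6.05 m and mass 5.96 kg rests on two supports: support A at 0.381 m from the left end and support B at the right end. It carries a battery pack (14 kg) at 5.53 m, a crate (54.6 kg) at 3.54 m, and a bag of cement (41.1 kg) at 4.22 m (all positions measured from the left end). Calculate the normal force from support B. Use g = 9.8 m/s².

R_B ≈ 723 N

Sum moments about support A (its reaction then has zero moment arm).
Beam weight: 5.96 × 9.8 = 58.41 N down at 3.025 m → arm 2.644 m, τ = 58.41 × 2.644 = 154.4 N·m clockwise.
Battery pack: 14 × 9.8 = 137.2 N down at 5.53 m → arm 5.149 m, τ = 137.2 × 5.149 = 706.4 N·m clockwise.
Crate: 54.6 × 9.8 = 535.1 N down at 3.54 m → arm 3.159 m, τ = 535.1 × 3.159 = 1690 N·m clockwise.
Bag of cement: 41.1 × 9.8 = 402.8 N down at 4.22 m → arm 3.839 m, τ = 402.8 × 3.839 = 1546 N·m clockwise.
Net load moment about support A = 4097 N·m clockwise.
Reaction R at support B is upward at 6.05 m, arm 5.669 m → moment R × 5.669 counterclockwise.
Στ = 0 ⇒ R × 5.669 = 4097 ⇒ R = 723 N.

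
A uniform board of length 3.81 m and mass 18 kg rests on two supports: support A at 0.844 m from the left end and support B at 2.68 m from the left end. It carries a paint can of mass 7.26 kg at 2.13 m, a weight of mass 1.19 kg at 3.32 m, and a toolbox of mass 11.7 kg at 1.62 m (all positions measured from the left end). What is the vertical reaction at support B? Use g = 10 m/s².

About support A:
Beam weight: 18 × 10 = 180 N down at 1.905 m → arm 1.061 m, τ = 180 × 1.061 = 191 N·m clockwise.
Paint can: 7.26 × 10 = 72.6 N down at 2.13 m → arm 1.286 m, τ = 72.6 × 1.286 = 93.36 N·m clockwise.
Weight: 1.19 × 10 = 11.9 N down at 3.32 m → arm 2.476 m, τ = 11.9 × 2.476 = 29.46 N·m clockwise.
Toolbox: 11.7 × 10 = 117 N down at 1.62 m → arm 0.776 m, τ = 117 × 0.776 = 90.79 N·m clockwise.
Net load moment about support A = 404.6 N·m clockwise.
Reaction R at support B is upward at 2.68 m, arm 1.836 m → moment R × 1.836 counterclockwise.
Στ = 0 ⇒ R × 1.836 = 404.6 ⇒ R = 220 N.

R_B ≈ 220 N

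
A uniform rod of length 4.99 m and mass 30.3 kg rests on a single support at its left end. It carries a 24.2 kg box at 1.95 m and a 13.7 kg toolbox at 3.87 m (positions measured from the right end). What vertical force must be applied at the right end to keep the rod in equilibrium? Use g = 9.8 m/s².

F ≈ 323 N

Take moments about the left end.
Beam weight: 30.3 × 9.8 = 296.9 N down at 2.495 m → arm 2.495 m, τ = 296.9 × 2.495 = 740.8 N·m clockwise.
Box: 24.2 × 9.8 = 237.2 N down at 1.95 m → arm 3.04 m, τ = 237.2 × 3.04 = 721.1 N·m clockwise.
Toolbox: 13.7 × 9.8 = 134.3 N down at 3.87 m → arm 1.12 m, τ = 134.3 × 1.12 = 150.4 N·m clockwise.
Net moment of the loads = 1612 N·m clockwise.
The upward force F acts at the right end, arm 4.99 m, giving F × 4.99 counterclockwise.
Setting net torque to zero: F × 4.99 = 1612 → F = 1612 / 4.99 = 323 N.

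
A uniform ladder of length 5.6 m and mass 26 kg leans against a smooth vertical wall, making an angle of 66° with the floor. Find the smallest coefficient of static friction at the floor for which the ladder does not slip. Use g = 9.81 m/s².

Sum moments about the foot of the ladder (the floor normal and friction both act there and drop out).
Ladder weight 26×9.81 = 255.1 N acts at 2.8 m along the ladder; its horizontal arm is 2.8·cos66° = 1.139 m → τ = 290.6 N·m clockwise.
Wall normal N acts horizontally at the top; its moment arm is the height L sinθ = 5.6·sin66° = 5.116 m, counterclockwise.
Στ = 0 ⇒ N × 5.116 = 290.6 ⇒ N = 56.8 N.
ΣFx = 0 ⇒ f = N_wall = 56.8 N. ΣFy = 0 ⇒ N_floor = 255.1 N.
μ_min = f / N_floor = 56.8 / 255.1 = 0.223.

μ_min ≈ 0.223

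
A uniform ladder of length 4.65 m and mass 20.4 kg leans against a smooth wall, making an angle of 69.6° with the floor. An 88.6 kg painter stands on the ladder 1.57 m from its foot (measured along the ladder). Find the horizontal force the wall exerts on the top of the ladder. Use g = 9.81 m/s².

N_wall ≈ 146 N

Choose the foot of the ladder as the axis so the floor normal and friction both act there and drop out.
Ladder weight 20.4×9.81 = 200.1 N acts at 2.325 m along the ladder; its horizontal arm is 2.325·cos69.6° = 0.8104 m → τ = 162.2 N·m clockwise.
Painter: 88.6×9.81 = 869.2 N at 1.57 m → arm 0.5473 m → τ = 475.7 N·m clockwise.
Wall normal N acts horizontally at the top; its moment arm is the height L sinθ = 4.65·sin69.6° = 4.358 m, counterclockwise.
Balancing moments: N × 4.358 = 637.9, giving N = 146 N.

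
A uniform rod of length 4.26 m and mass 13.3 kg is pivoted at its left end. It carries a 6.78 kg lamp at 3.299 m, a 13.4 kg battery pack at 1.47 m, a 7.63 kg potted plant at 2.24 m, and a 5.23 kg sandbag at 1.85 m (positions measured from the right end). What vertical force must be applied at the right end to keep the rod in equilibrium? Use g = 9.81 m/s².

F ≈ 231 N

Sum moments about the left end (the unknown pivot reaction has zero arm there).
Beam weight: 13.3 × 9.81 = 130.5 N down at 2.13 m → arm 2.13 m, τ = 130.5 × 2.13 = 278 N·m clockwise.
Lamp: 6.78 × 9.81 = 66.51 N down at 3.299 m → arm 0.961 m, τ = 66.51 × 0.961 = 63.92 N·m clockwise.
Battery pack: 13.4 × 9.81 = 131.5 N down at 1.47 m → arm 2.79 m, τ = 131.5 × 2.79 = 366.9 N·m clockwise.
Potted plant: 7.63 × 9.81 = 74.85 N down at 2.24 m → arm 2.02 m, τ = 74.85 × 2.02 = 151.2 N·m clockwise.
Sandbag: 5.23 × 9.81 = 51.31 N down at 1.85 m → arm 2.41 m, τ = 51.31 × 2.41 = 123.7 N·m clockwise.
Net moment of the loads = 983.7 N·m clockwise.
The upward force F acts at the right end, arm 4.26 m, giving F × 4.26 counterclockwise.
Στ = 0 ⇒ F × 4.26 = 983.7 ⇒ F = 983.7 / 4.26 = 231 N.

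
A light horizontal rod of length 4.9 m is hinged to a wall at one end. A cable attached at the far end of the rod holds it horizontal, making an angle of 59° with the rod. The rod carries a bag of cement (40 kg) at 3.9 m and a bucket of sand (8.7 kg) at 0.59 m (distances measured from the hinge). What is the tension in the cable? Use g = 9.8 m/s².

Take moments about the hinge.
Bag of cement: 40 × 9.8 = 392 N down at 3.9 m → arm 3.9 m, τ = 392 × 3.9 = 1529 N·m clockwise.
Bucket of sand: 8.7 × 9.8 = 85.26 N down at 0.59 m → arm 0.59 m, τ = 85.26 × 0.59 = 50.3 N·m clockwise.
Total clockwise load moment = 1579 N·m.
The cable tension T acts at 4.9 m; only its component perpendicular to the rod, T sinθ, produces torque. sin 59° = 0.8572.
Στ = 0 ⇒ T × 4.9 × 0.8572 = 1579 ⇒ T = 1579 / 4.2 = 376 N.

T ≈ 376 N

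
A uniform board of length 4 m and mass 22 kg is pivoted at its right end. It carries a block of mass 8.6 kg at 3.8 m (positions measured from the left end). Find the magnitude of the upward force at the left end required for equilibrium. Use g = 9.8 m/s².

F ≈ 112 N

Take moments about the right end.
Beam weight: 22 × 9.8 = 215.6 N down at 2 m → arm 2 m, τ = 215.6 × 2 = 431.2 N·m counterclockwise.
Block: 8.6 × 9.8 = 84.28 N down at 3.8 m → arm 0.2 m, τ = 84.28 × 0.2 = 16.86 N·m counterclockwise.
Net moment of the loads = 448.1 N·m counterclockwise.
The upward force F acts at the left end, arm 4 m, giving F × 4 clockwise.
Στ = 0 ⇒ F × 4 = 448.1 ⇒ F = 448.1 / 4 = 112 N.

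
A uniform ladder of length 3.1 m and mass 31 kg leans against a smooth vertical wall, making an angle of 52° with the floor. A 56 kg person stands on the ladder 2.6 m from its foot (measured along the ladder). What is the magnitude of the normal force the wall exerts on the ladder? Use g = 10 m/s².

N_wall ≈ 488 N

About the foot of the ladder:
Ladder weight 31×10 = 310 N acts at 1.55 m along the ladder; its horizontal arm is 1.55·cos52° = 0.9543 m → τ = 295.8 N·m clockwise.
Person: 56×10 = 560 N at 2.6 m → arm 1.601 m → τ = 896.6 N·m clockwise.
Wall normal N acts horizontally at the top; its moment arm is the height L sinθ = 3.1·sin52° = 2.443 m, counterclockwise.
Setting net torque to zero: N × 2.443 = 1192 → N = 488 N.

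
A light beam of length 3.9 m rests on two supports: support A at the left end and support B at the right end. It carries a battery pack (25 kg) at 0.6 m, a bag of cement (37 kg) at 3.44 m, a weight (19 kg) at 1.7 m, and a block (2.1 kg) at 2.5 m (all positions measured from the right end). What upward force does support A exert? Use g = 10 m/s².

R_A ≈ 461 N

About support B:
Battery pack: 25 × 10 = 250 N down at 0.6 m → arm 0.6 m, τ = 250 × 0.6 = 150 N·m counterclockwise.
Bag of cement: 37 × 10 = 370 N down at 3.44 m → arm 3.44 m, τ = 370 × 3.44 = 1273 N·m counterclockwise.
Weight: 19 × 10 = 190 N down at 1.7 m → arm 1.7 m, τ = 190 × 1.7 = 323 N·m counterclockwise.
Block: 2.1 × 10 = 21 N down at 2.5 m → arm 2.5 m, τ = 21 × 2.5 = 52.5 N·m counterclockwise.
Net load moment about support B = 1798 N·m counterclockwise.
Reaction R at support A is upward at 3.9 m, arm 3.9 m → moment R × 3.9 clockwise.
For rotational equilibrium, R × 3.9 = 1798, so R = 461 N.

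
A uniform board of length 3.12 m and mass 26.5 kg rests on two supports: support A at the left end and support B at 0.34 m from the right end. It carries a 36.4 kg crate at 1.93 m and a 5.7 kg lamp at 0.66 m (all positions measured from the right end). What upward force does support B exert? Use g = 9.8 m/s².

About support A:
Beam weight: 26.5 × 9.8 = 259.7 N down at 1.56 m → arm 1.56 m, τ = 259.7 × 1.56 = 405.1 N·m clockwise.
Crate: 36.4 × 9.8 = 356.7 N down at 1.93 m → arm 1.19 m, τ = 356.7 × 1.19 = 424.5 N·m clockwise.
Lamp: 5.7 × 9.8 = 55.86 N down at 0.66 m → arm 2.46 m, τ = 55.86 × 2.46 = 137.4 N·m clockwise.
Net load moment about support A = 967 N·m clockwise.
Reaction R at support B is upward at 0.34 m, arm 2.78 m → moment R × 2.78 counterclockwise.
Στ = 0 ⇒ R × 2.78 = 967 ⇒ R = 348 N.

R_B ≈ 348 N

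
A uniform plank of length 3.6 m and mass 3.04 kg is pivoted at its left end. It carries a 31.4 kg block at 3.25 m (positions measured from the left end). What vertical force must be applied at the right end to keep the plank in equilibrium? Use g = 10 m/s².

F ≈ 299 N

Take moments about the left end.
Beam weight: 3.04 × 10 = 30.4 N down at 1.8 m → arm 1.8 m, τ = 30.4 × 1.8 = 54.72 N·m clockwise.
Block: 31.4 × 10 = 314 N down at 3.25 m → arm 3.25 m, τ = 314 × 3.25 = 1020 N·m clockwise.
Net moment of the loads = 1075 N·m clockwise.
The upward force F acts at the right end, arm 3.6 m, giving F × 3.6 counterclockwise.
For rotational equilibrium, F × 3.6 = 1075, so F = 1075 / 3.6 = 299 N.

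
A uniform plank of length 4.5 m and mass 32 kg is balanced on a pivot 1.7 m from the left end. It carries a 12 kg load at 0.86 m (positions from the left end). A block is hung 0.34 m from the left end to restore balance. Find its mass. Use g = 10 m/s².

Choose the pivot (at 1.7 m from the left end) as the axis so the support reaction has zero arm there.
Beam weight: 32 × 10 = 320 N down at 2.25 m → arm 0.55 m, τ = 320 × 0.55 = 176 N·m clockwise.
Load: 12 × 10 = 120 N down at 0.86 m → arm 0.84 m, τ = 120 × 0.84 = 100.8 N·m counterclockwise.
Net moment of known loads = 75.2 N·m clockwise.
An unknown mass m at 0.34 m has arm 1.36 m; its moment is m·g·1.36 counterclockwise.
Στ = 0 ⇒ m × 10 × 1.36 = 75.2 ⇒ m = 75.2 / (10 × 1.36) = 5.53 kg.

m ≈ 5.53 kg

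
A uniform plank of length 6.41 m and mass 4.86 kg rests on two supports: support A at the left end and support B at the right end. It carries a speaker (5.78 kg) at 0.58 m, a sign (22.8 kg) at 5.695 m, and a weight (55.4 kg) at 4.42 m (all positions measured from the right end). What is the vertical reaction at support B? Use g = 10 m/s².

R_B ≈ 274 N

About support A:
Beam weight: 4.86 × 10 = 48.6 N down at 3.205 m → arm 3.205 m, τ = 48.6 × 3.205 = 155.8 N·m clockwise.
Speaker: 5.78 × 10 = 57.8 N down at 0.58 m → arm 5.83 m, τ = 57.8 × 5.83 = 337 N·m clockwise.
Sign: 22.8 × 10 = 228 N down at 5.695 m → arm 0.715 m, τ = 228 × 0.715 = 163 N·m clockwise.
Weight: 55.4 × 10 = 554 N down at 4.42 m → arm 1.99 m, τ = 554 × 1.99 = 1102 N·m clockwise.
Net load moment about support A = 1758 N·m clockwise.
Reaction R at support B is upward at 0 m, arm 6.41 m → moment R × 6.41 counterclockwise.
Balancing moments: R × 6.41 = 1758, giving R = 274 N.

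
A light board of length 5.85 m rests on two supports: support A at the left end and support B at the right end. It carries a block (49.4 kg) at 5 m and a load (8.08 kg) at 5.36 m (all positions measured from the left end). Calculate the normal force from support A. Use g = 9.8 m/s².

Taking torques about support B:
Block: 49.4 × 9.8 = 484.1 N down at 5 m → arm 0.85 m, τ = 484.1 × 0.85 = 411.5 N·m counterclockwise.
Load: 8.08 × 9.8 = 79.18 N down at 5.36 m → arm 0.49 m, τ = 79.18 × 0.49 = 38.8 N·m counterclockwise.
Net load moment about support B = 450.3 N·m counterclockwise.
Reaction R at support A is upward at 0 m, arm 5.85 m → moment R × 5.85 clockwise.
Balancing moments: R × 5.85 = 450.3, giving R = 77 N.

R_A ≈ 77 N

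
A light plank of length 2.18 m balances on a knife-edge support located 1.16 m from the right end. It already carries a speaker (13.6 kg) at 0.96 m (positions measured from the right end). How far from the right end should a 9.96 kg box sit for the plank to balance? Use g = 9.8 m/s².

Sum moments about the knife-edge support (at 1.16 m from the right end) (the support reaction has zero arm there).
Speaker: 13.6 × 9.8 = 133.3 N down at 0.96 m → arm 0.2 m, τ = 133.3 × 0.2 = 26.66 N·m clockwise.
Net moment of existing loads = 26.66 N·m clockwise.
The box weighs 9.96 × 9.8 = 97.61 N and must supply an equal counterclockwise moment, so its lever arm about the knife-edge support is 26.66 / 97.61 = 0.273 m.
That puts it at 1.16 + 0.273 = 1.43 m from the right end.

x ≈ 1.43 m from the right end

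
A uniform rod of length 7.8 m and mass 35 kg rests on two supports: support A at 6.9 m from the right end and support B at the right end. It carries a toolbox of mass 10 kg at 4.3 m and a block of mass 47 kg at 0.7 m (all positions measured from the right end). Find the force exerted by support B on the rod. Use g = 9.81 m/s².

R_B ≈ 601 N

About support A:
Beam weight: 35 × 9.81 = 343.4 N down at 3.9 m → arm 3 m, τ = 343.4 × 3 = 1030 N·m clockwise.
Toolbox: 10 × 9.81 = 98.1 N down at 4.3 m → arm 2.6 m, τ = 98.1 × 2.6 = 255.1 N·m clockwise.
Block: 47 × 9.81 = 461.1 N down at 0.7 m → arm 6.2 m, τ = 461.1 × 6.2 = 2859 N·m clockwise.
Net load moment about support A = 4144 N·m clockwise.
Reaction R at support B is upward at 0 m, arm 6.9 m → moment R × 6.9 counterclockwise.
For rotational equilibrium, R × 6.9 = 4144, so R = 601 N.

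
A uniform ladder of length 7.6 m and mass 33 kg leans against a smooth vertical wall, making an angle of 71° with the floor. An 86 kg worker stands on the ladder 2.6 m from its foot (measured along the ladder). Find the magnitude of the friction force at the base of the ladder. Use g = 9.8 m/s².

Sum moments about the foot of the ladder (the floor normal and friction both act there and drop out).
Ladder weight 33×9.8 = 323.4 N acts at 3.8 m along the ladder; its horizontal arm is 3.8·cos71° = 1.237 m → τ = 400 N·m clockwise.
Worker: 86×9.8 = 842.8 N at 2.6 m → arm 0.8465 m → τ = 713.4 N·m clockwise.
Wall normal N acts horizontally at the top; its moment arm is the height L sinθ = 7.6·sin71° = 7.186 m, counterclockwise.
Balancing moments: N × 7.186 = 1113, giving N = 155 N.
ΣFx = 0: friction at the foot balances the wall's push, so f = N_wall = 155 N.

f ≈ 155 N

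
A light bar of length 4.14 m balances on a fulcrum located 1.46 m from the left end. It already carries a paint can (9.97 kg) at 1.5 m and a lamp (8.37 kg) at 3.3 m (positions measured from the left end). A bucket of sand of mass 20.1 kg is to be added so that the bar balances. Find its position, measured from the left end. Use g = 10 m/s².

Take moments about the fulcrum (at 1.46 m from the left end).
Paint can: 9.97 × 10 = 99.7 N down at 1.5 m → arm 0.04 m, τ = 99.7 × 0.04 = 3.988 N·m clockwise.
Lamp: 8.37 × 10 = 83.7 N down at 3.3 m → arm 1.84 m, τ = 83.7 × 1.84 = 154 N·m clockwise.
Net moment of existing loads = 158 N·m clockwise.
The bucket of sand weighs 20.1 × 10 = 201 N and must supply an equal counterclockwise moment, so its lever arm about the fulcrum is 158 / 201 = 0.786 m.
That puts it at 1.46 − 0.786 = 0.674 m from the left end.

x ≈ 0.674 m from the left end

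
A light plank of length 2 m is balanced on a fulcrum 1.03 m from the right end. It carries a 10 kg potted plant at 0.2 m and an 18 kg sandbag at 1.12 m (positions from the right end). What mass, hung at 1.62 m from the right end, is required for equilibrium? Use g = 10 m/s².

Take moments about the fulcrum (at 1.03 m from the right end).
Potted plant: 10 × 10 = 100 N down at 0.2 m → arm 0.83 m, τ = 100 × 0.83 = 83 N·m clockwise.
Sandbag: 18 × 10 = 180 N down at 1.12 m → arm 0.09 m, τ = 180 × 0.09 = 16.2 N·m counterclockwise.
Net moment of known loads = 66.8 N·m clockwise.
An unknown mass m at 1.62 m has arm 0.59 m; its moment is m·g·0.59 counterclockwise.
Setting net torque to zero: m × 10 × 0.59 = 66.8 → m = 66.8 / (10 × 0.59) = 11.3 kg.

m ≈ 11.3 kg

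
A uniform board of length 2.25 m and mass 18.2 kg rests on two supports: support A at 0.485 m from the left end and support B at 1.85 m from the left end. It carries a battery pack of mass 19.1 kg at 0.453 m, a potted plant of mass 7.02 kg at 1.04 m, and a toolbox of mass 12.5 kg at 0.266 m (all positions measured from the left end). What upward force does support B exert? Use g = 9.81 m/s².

R_B ≈ 87.6 N

Take moments about support A.
Beam weight: 18.2 × 9.81 = 178.5 N down at 1.125 m → arm 0.64 m, τ = 178.5 × 0.64 = 114.2 N·m clockwise.
Battery pack: 19.1 × 9.81 = 187.4 N down at 0.453 m → arm 0.032 m, τ = 187.4 × 0.032 = 5.997 N·m counterclockwise.
Potted plant: 7.02 × 9.81 = 68.87 N down at 1.04 m → arm 0.555 m, τ = 68.87 × 0.555 = 38.22 N·m clockwise.
Toolbox: 12.5 × 9.81 = 122.6 N down at 0.266 m → arm 0.219 m, τ = 122.6 × 0.219 = 26.85 N·m counterclockwise.
Net load moment about support A = 119.6 N·m clockwise.
Reaction R at support B is upward at 1.85 m, arm 1.365 m → moment R × 1.365 counterclockwise.
Στ = 0 ⇒ R × 1.365 = 119.6 ⇒ R = 87.6 N.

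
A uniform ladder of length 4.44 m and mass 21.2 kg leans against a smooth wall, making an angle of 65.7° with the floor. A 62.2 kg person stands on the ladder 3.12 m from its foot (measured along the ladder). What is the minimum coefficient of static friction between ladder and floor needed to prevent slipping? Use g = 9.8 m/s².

μ_min ≈ 0.294

Choose the foot of the ladder as the axis so the floor normal and friction both act there and drop out.
Ladder weight 21.2×9.8 = 207.8 N acts at 2.22 m along the ladder; its horizontal arm is 2.22·cos65.7° = 0.9136 m → τ = 189.8 N·m clockwise.
Person: 62.2×9.8 = 609.6 N at 3.12 m → arm 1.284 m → τ = 782.7 N·m clockwise.
Wall normal N acts horizontally at the top; its moment arm is the height L sinθ = 4.44·sin65.7° = 4.047 m, counterclockwise.
Στ = 0 ⇒ N × 4.047 = 972.5 ⇒ N = 240.3 N.
ΣFx = 0 ⇒ f = N_wall = 240.3 N. ΣFy = 0 ⇒ N_floor = 817.4 N.
μ_min = f / N_floor = 240.3 / 817.4 = 0.294.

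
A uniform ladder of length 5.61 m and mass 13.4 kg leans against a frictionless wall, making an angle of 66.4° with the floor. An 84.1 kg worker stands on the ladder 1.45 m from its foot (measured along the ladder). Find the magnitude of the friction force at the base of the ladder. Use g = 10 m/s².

f ≈ 124 N

Sum moments about the foot of the ladder (the floor normal and friction both act there and drop out).
Ladder weight 13.4×10 = 134 N acts at 2.805 m along the ladder; its horizontal arm is 2.805·cos66.4° = 1.123 m → τ = 150.5 N·m clockwise.
Worker: 84.1×10 = 841 N at 1.45 m → arm 0.5805 m → τ = 488.2 N·m clockwise.
Wall normal N acts horizontally at the top; its moment arm is the height L sinθ = 5.61·sin66.4° = 5.141 m, counterclockwise.
Setting net torque to zero: N × 5.141 = 638.7 → N = 124 N.
ΣFx = 0: friction at the foot balances the wall's push, so f = N_wall = 124 N.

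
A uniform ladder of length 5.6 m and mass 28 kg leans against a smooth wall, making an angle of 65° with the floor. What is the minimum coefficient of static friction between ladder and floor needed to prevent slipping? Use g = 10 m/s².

About the foot of the ladder:
Ladder weight 28×10 = 280 N acts at 2.8 m along the ladder; its horizontal arm is 2.8·cos65° = 1.183 m → τ = 331.2 N·m clockwise.
Wall normal N acts horizontally at the top; its moment arm is the height L sinθ = 5.6·sin65° = 5.075 m, counterclockwise.
For rotational equilibrium, N × 5.075 = 331.2, so N = 65.26 N.
ΣFx = 0 ⇒ f = N_wall = 65.26 N. ΣFy = 0 ⇒ N_floor = 280 N.
μ_min = f / N_floor = 65.26 / 280 = 0.233.

μ_min ≈ 0.233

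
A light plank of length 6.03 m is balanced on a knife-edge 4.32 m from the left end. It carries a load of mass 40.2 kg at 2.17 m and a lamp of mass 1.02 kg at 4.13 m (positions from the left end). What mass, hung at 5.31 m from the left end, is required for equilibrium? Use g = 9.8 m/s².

Taking torques about the knife-edge (at 4.32 m from the left end):
Load: 40.2 × 9.8 = 394 N down at 2.17 m → arm 2.15 m, τ = 394 × 2.15 = 847.1 N·m counterclockwise.
Lamp: 1.02 × 9.8 = 9.996 N down at 4.13 m → arm 0.19 m, τ = 9.996 × 0.19 = 1.899 N·m counterclockwise.
Net moment of known loads = 849 N·m counterclockwise.
An unknown mass m at 5.31 m has arm 0.99 m; its moment is m·g·0.99 clockwise.
For rotational equilibrium, m × 9.8 × 0.99 = 849, so m = 849 / (9.8 × 0.99) = 87.5 kg.

m ≈ 87.5 kg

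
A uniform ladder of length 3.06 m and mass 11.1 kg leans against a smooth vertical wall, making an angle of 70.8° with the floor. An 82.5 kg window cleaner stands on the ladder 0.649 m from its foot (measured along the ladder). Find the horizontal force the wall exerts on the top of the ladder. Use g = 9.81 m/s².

N_wall ≈ 78.7 N

Sum moments about the foot of the ladder (the floor normal and friction both act there and drop out).
Ladder weight 11.1×9.81 = 108.9 N acts at 1.53 m along the ladder; its horizontal arm is 1.53·cos70.8° = 0.5032 m → τ = 54.8 N·m clockwise.
Window cleaner: 82.5×9.81 = 809.3 N at 0.649 m → arm 0.2134 m → τ = 172.7 N·m clockwise.
Wall normal N acts horizontally at the top; its moment arm is the height L sinθ = 3.06·sin70.8° = 2.89 m, counterclockwise.
For rotational equilibrium, N × 2.89 = 227.5, so N = 78.7 N.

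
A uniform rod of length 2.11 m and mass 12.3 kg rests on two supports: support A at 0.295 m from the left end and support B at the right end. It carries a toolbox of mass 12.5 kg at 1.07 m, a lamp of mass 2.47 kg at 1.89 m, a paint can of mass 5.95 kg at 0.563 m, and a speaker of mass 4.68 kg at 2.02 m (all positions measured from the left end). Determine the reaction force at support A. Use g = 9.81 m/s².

About support B:
Beam weight: 12.3 × 9.81 = 120.7 N down at 1.055 m → arm 1.055 m, τ = 120.7 × 1.055 = 127.3 N·m counterclockwise.
Toolbox: 12.5 × 9.81 = 122.6 N down at 1.07 m → arm 1.04 m, τ = 122.6 × 1.04 = 127.5 N·m counterclockwise.
Lamp: 2.47 × 9.81 = 24.23 N down at 1.89 m → arm 0.22 m, τ = 24.23 × 0.22 = 5.331 N·m counterclockwise.
Paint can: 5.95 × 9.81 = 58.37 N down at 0.563 m → arm 1.547 m, τ = 58.37 × 1.547 = 90.3 N·m counterclockwise.
Speaker: 4.68 × 9.81 = 45.91 N down at 2.02 m → arm 0.09 m, τ = 45.91 × 0.09 = 4.132 N·m counterclockwise.
Net load moment about support B = 354.6 N·m counterclockwise.
Reaction R at support A is upward at 0.295 m, arm 1.815 m → moment R × 1.815 clockwise.
Setting net torque to zero: R × 1.815 = 354.6 → R = 195 N.

R_A ≈ 195 N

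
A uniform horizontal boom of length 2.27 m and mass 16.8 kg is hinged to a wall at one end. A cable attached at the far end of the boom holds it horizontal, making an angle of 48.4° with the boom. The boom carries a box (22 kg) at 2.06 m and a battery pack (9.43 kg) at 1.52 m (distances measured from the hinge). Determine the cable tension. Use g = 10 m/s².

Taking torques about the hinge:
Beam weight: 16.8 × 10 = 168 N down at 1.135 m → arm 1.135 m, τ = 168 × 1.135 = 190.7 N·m clockwise.
Box: 22 × 10 = 220 N down at 2.06 m → arm 2.06 m, τ = 220 × 2.06 = 453.2 N·m clockwise.
Battery pack: 9.43 × 10 = 94.3 N down at 1.52 m → arm 1.52 m, τ = 94.3 × 1.52 = 143.3 N·m clockwise.
Total clockwise load moment = 787.2 N·m.
The cable tension T acts at 2.27 m; only its component perpendicular to the boom, T sinθ, produces torque. sin 48.4° = 0.7478.
Setting net torque to zero: T × 2.27 × 0.7478 = 787.2 → T = 787.2 / 1.698 = 464 N.

T ≈ 464 N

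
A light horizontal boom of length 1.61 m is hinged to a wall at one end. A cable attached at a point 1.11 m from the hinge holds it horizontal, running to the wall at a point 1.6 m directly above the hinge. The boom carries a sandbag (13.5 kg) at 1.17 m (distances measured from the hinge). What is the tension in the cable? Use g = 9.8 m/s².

T ≈ 170 N

Sum moments about the hinge (the unknown hinge reaction has zero arm there).
Sandbag: 13.5 × 9.8 = 132.3 N down at 1.17 m → arm 1.17 m, τ = 132.3 × 1.17 = 154.8 N·m clockwise.
Total clockwise load moment = 154.8 N·m.
The cable tension T acts at 1.11 m; only its component perpendicular to the boom, T sinθ, produces torque. sinθ = h/√(h²+d²) = 1.6/√(1.6²+1.11²) = 0.8216.
Στ = 0 ⇒ T × 1.11 × 0.8216 = 154.8 ⇒ T = 154.8 / 0.912 = 170 N.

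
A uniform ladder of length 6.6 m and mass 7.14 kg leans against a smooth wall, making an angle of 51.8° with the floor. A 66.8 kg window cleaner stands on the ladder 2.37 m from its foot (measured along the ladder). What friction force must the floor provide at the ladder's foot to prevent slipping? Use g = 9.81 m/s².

About the foot of the ladder:
Ladder weight 7.14×9.81 = 70.04 N acts at 3.3 m along the ladder; its horizontal arm is 3.3·cos51.8° = 2.041 m → τ = 143 N·m clockwise.
Window cleaner: 66.8×9.81 = 655.3 N at 2.37 m → arm 1.466 m → τ = 960.7 N·m clockwise.
Wall normal N acts horizontally at the top; its moment arm is the height L sinθ = 6.6·sin51.8° = 5.187 m, counterclockwise.
Balancing moments: N × 5.187 = 1104, giving N = 213 N.
ΣFx = 0: friction at the foot balances the wall's push, so f = N_wall = 213 N.

f ≈ 213 N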